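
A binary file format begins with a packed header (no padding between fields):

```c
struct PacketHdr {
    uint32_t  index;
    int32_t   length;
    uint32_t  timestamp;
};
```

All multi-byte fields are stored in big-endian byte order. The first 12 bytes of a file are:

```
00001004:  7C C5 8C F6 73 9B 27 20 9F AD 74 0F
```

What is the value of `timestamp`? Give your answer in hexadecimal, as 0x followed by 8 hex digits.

0x9FAD740F

`timestamp` follows `index` (4 B), `length` (4 B), so it starts at offset 4 + 4 = 8 and occupies 4 bytes.
Bytes at offsets 8..11: 9F AD 74 0F.
Big-endian stores the most-significant byte at the lowest address.
The bytes are already most-significant first: 0x9FAD740F.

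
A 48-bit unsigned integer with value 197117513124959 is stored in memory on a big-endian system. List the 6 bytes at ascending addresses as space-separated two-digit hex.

197117513124959 in hexadecimal, padded to 48 bits, is 0xB346FF594C5F.
Split into bytes (most-significant first): B3 46 FF 59 4C 5F.
In big-endian order the high byte comes first in memory.
So the memory order matches the most-significant-first order: B3 46 FF 59 4C 5F.

B3 46 FF 59 4C 5F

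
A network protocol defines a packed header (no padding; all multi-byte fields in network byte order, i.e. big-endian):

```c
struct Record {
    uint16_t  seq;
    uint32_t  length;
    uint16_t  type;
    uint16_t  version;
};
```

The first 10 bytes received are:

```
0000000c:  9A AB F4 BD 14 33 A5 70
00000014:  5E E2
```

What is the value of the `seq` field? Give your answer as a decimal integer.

39595

`seq` is the first field, at byte offset 0, occupying 2 bytes.
Bytes at offsets 0..1: 9A AB.
Big-endian: lowest address holds the most-significant byte.
The bytes are already most-significant first: 0x9AAB.
0x9AAB = 39595.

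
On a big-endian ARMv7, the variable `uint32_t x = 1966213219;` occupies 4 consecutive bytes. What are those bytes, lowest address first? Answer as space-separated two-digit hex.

1966213219 in hexadecimal, padded to 32 bits, is 0x75320863.
Split into bytes (most-significant first): 75 32 08 63.
Big-endian stores the most-significant byte at the lowest address.
So the memory order matches the most-significant-first order: 75 32 08 63.

75 32 08 63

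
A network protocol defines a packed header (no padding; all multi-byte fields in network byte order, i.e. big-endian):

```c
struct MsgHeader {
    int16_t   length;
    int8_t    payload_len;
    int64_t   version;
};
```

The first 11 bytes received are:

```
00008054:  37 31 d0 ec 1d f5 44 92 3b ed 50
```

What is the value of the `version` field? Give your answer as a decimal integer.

-1432719431573967536

`version` follows `length` (2 B), `payload_len` (1 B), so it starts at offset 2 + 1 = 3 and occupies 8 bytes.
Bytes at offsets 3..10: EC 1D F5 44 92 3B ED 50.
Big-endian stores the most-significant byte at the lowest address.
The bytes are already most-significant first: 0xEC1DF544923BED50.
Top bit is set, so as a signed 64-bit value this is 0xEC1DF544923BED50 − 2^64 = -1432719431573967536.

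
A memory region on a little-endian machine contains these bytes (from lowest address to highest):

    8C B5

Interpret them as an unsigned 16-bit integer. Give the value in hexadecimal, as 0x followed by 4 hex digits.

0xB58C

Little-endian stores the least-significant byte at the lowest address.
Reassemble most-significant byte first: B5 8C → 0xB58C.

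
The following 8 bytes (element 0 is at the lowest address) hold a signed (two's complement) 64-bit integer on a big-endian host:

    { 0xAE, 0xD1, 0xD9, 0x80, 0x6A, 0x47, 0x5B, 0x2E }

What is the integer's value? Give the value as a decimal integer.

In big-endian order the high byte comes first in memory.
The bytes are already most-significant first: 0xAED1D9806A475B2E.
Top bit is set, so as a signed 64-bit value this is 0xAED1D9806A475B2E − 2^64 = -5849655295415461074.

-5849655295415461074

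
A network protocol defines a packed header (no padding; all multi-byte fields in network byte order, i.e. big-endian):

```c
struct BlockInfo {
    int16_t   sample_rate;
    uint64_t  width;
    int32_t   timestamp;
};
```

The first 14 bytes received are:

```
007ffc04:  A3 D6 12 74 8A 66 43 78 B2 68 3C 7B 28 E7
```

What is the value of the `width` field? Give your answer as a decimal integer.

1329839961804419688

`width` follows `sample_rate` (2 bytes), so it starts at byte offset 2 and occupies 8 bytes.
Bytes at offsets 2..9: 12 74 8A 66 43 78 B2 68.
Big-endian stores the most-significant byte at the lowest address.
The bytes are already most-significant first: 0x12748A664378B268.
0x12748A664378B268 = 1329839961804419688.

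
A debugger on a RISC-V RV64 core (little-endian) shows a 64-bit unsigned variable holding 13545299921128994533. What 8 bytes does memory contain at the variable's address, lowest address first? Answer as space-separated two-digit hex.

E5 36 05 1F 83 92 FA BB

13545299921128994533 in hexadecimal, padded to 64 bits, is 0xBBFA92831F0536E5.
Split into bytes (most-significant first): BB FA 92 83 1F 05 36 E5.
Little-endian stores the least-significant byte at the lowest address.
So at ascending addresses the bytes are E5 36 05 1F 83 92 FA BB.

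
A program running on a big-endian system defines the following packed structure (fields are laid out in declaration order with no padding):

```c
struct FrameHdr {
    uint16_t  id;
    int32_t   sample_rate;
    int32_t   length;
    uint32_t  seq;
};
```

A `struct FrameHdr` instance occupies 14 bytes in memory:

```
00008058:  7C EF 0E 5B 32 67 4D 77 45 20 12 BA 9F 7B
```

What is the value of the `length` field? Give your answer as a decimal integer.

`length` follows `id` (2 B), `sample_rate` (4 B), so it starts at offset 2 + 4 = 6 and occupies 4 bytes.
Bytes at offsets 6..9: 4D 77 45 20.
In big-endian order the high byte comes first in memory.
The bytes are already most-significant first: 0x4D774520.
0x4D774520 = 1299662112.

1299662112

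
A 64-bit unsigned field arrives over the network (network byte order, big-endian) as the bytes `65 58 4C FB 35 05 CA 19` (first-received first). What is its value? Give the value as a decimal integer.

In big-endian order the high byte comes first in memory.
The bytes are already most-significant first: 0x65584CFB3505CA19.
0x65584CFB3505CA19 = 7302671437591333401.

7302671437591333401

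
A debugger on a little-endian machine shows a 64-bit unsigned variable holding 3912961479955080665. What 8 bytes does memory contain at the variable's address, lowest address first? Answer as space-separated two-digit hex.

D9 65 82 F8 BB A1 4D 36

3912961479955080665 in hexadecimal, padded to 64 bits, is 0x364DA1BBF88265D9.
Split into bytes (most-significant first): 36 4D A1 BB F8 82 65 D9.
Little-endian stores the least-significant byte at the lowest address.
So at ascending addresses the bytes are D9 65 82 F8 BB A1 4D 36.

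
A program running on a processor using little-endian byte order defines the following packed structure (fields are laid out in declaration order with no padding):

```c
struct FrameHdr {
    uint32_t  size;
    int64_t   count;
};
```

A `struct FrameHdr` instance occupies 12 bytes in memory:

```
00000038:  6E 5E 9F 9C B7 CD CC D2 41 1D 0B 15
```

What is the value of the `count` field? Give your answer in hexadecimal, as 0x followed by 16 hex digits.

`count` follows `size` (4 bytes), so it starts at byte offset 4 and occupies 8 bytes.
Bytes at offsets 4..11: B7 CD CC D2 41 1D 0B 15.
Little-endian stores the least-significant byte at the lowest address.
Reassemble most-significant byte first: 15 0B 1D 41 D2 CC CD B7 → 0x150B1D41D2CCCDB7.

0x150B1D41D2CCCDB7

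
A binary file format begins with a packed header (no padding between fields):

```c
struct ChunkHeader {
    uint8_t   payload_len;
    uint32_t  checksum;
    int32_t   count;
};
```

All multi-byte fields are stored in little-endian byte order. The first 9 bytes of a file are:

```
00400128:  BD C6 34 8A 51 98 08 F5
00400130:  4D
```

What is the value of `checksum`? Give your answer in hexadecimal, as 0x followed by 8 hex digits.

0x518A34C6

`checksum` follows `payload_len` (1 byte), so it starts at byte offset 1 and occupies 4 bytes.
Bytes at offsets 1..4: C6 34 8A 51.
In little-endian order the low byte comes first in memory.
Reassemble most-significant byte first: 51 8A 34 C6 → 0x518A34C6.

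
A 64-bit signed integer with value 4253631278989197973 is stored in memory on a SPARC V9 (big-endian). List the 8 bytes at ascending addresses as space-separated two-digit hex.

4253631278989197973 in hexadecimal, padded to 64 bits, is 0x3B07EF1C8DA44295.
Split into bytes (most-significant first): 3B 07 EF 1C 8D A4 42 95.
Big-endian stores the most-significant byte at the lowest address.
So the memory order matches the most-significant-first order: 3B 07 EF 1C 8D A4 42 95.

3B 07 EF 1C 8D A4 42 95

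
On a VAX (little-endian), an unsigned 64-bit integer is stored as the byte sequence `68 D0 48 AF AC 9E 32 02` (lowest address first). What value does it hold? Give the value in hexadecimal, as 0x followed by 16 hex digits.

In little-endian order the low byte comes first in memory.
Reassemble most-significant byte first: 02 32 9E AC AF 48 D0 68 → 0x02329EACAF48D068.

0x02329EACAF48D068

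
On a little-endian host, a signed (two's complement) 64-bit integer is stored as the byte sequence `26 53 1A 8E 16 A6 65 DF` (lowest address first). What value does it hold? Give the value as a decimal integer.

-2349289014800264410

Little-endian: lowest address holds the least-significant byte.
Reassemble most-significant byte first: DF 65 A6 16 8E 1A 53 26 → 0xDF65A6168E1A5326.
Top bit is set, so as a signed 64-bit value this is 0xDF65A6168E1A5326 − 2^64 = -2349289014800264410.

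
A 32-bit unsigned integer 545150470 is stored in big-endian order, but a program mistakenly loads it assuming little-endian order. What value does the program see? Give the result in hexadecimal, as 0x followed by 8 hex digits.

545150470 in 32-bit hexadecimal is 0x207E5606.
Stored big-endian, the bytes at ascending addresses are 20 7E 56 06.
Read back as little-endian, the first byte is least significant, giving 0x06567E20.

0x06567E20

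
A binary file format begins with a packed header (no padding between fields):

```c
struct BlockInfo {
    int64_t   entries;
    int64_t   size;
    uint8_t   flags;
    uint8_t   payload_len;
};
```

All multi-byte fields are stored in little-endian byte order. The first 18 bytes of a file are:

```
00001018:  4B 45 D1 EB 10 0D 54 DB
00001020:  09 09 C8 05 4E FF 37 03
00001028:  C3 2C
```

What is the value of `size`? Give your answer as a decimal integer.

231934616402397449

`size` follows `entries` (8 bytes), so it starts at byte offset 8 and occupies 8 bytes.
Bytes at offsets 8..15: 09 09 C8 05 4E FF 37 03.
In little-endian order the low byte comes first in memory.
Reassemble most-significant byte first: 03 37 FF 4E 05 C8 09 09 → 0x0337FF4E05C80909.
0x0337FF4E05C80909 = 231934616402397449.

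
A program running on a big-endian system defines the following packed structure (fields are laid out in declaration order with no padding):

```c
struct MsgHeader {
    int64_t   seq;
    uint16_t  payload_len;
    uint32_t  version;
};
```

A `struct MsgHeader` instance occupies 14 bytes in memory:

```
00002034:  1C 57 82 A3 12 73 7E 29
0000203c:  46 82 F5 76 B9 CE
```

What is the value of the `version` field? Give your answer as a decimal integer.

`version` follows `seq` (8 B), `payload_len` (2 B), so it starts at offset 8 + 2 = 10 and occupies 4 bytes.
Bytes at offsets 10..13: F5 76 B9 CE.
In big-endian order the high byte comes first in memory.
The bytes are already most-significant first: 0xF576B9CE.
0xF576B9CE = 4118198734.

4118198734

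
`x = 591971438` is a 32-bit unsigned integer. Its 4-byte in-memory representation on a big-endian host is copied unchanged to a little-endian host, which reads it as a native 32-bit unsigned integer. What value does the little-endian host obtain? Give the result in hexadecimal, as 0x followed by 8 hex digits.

591971438 in 32-bit hexadecimal is 0x2348C46E.
Stored big-endian, the bytes at ascending addresses are 23 48 C4 6E.
Read back as little-endian, the first byte is least significant, giving 0x6EC44823.

0x6EC44823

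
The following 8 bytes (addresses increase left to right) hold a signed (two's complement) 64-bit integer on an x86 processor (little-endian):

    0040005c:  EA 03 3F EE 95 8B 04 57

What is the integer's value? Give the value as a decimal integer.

6270290057270068202

Little-endian stores the least-significant byte at the lowest address.
Reassemble most-significant byte first: 57 04 8B 95 EE 3F 03 EA → 0x57048B95EE3F03EA.
0x57048B95EE3F03EA = 6270290057270068202.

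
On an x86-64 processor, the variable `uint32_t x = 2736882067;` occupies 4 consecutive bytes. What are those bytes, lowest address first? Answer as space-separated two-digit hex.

93 81 21 A3

2736882067 in hexadecimal, padded to 32 bits, is 0xA3218193.
Split into bytes (most-significant first): A3 21 81 93.
Little-endian: lowest address holds the least-significant byte.
So at ascending addresses the bytes are 93 81 21 A3.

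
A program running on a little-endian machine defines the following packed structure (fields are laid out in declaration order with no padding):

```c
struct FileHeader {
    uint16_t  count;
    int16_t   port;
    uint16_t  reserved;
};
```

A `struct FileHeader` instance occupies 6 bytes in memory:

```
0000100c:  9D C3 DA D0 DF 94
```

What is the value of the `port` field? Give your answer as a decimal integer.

-12070

`port` follows `count` (2 bytes), so it starts at byte offset 2 and occupies 2 bytes.
Bytes at offsets 2..3: DA D0.
In little-endian order the low byte comes first in memory.
Reassemble most-significant byte first: D0 DA → 0xD0DA.
Top bit is set, so as a signed 16-bit value this is 0xD0DA − 2^16 = -12070.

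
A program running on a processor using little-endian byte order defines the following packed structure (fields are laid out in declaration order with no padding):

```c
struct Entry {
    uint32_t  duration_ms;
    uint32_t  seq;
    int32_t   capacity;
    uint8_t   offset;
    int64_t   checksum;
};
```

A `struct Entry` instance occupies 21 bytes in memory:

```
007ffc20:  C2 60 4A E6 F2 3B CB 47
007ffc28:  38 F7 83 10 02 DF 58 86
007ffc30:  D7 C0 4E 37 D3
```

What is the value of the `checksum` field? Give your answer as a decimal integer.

-3227024017831077665

`checksum` follows `duration_ms` (4 B), `seq` (4 B), `capacity` (4 B), `offset` (1 B), so it starts at offset 4 + 4 + 4 + 1 = 13 and occupies 8 bytes.
Bytes at offsets 13..20: DF 58 86 D7 C0 4E 37 D3.
Little-endian stores the least-significant byte at the lowest address.
Reassemble most-significant byte first: D3 37 4E C0 D7 86 58 DF → 0xD3374EC0D78658DF.
Top bit is set, so as a signed 64-bit value this is 0xD3374EC0D78658DF − 2^64 = -3227024017831077665.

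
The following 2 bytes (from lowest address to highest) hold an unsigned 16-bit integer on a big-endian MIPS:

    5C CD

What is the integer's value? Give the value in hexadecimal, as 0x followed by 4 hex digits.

0x5CCD

Big-endian: lowest address holds the most-significant byte.
The bytes are already most-significant first: 0x5CCD.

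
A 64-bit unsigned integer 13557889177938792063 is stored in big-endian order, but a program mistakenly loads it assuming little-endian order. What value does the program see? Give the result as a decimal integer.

9191327747019646908

13557889177938792063 in 64-bit hexadecimal is 0xBC274C5FE3278E7F.
Stored big-endian, the bytes at ascending addresses are BC 27 4C 5F E3 27 8E 7F.
Read back as little-endian, the first byte is least significant, giving 0x7F8E27E35F4C27BC.
0x7F8E27E35F4C27BC = 9191327747019646908.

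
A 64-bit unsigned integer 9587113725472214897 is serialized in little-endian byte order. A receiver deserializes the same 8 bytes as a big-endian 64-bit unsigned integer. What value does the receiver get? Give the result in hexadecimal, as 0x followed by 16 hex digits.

0x710F0B7C23450C85

9587113725472214897 in 64-bit hexadecimal is 0x850C45237C0B0F71.
Stored little-endian, the bytes at ascending addresses are 71 0F 0B 7C 23 45 0C 85.
Read back as big-endian, the last byte is least significant, giving 0x710F0B7C23450C85.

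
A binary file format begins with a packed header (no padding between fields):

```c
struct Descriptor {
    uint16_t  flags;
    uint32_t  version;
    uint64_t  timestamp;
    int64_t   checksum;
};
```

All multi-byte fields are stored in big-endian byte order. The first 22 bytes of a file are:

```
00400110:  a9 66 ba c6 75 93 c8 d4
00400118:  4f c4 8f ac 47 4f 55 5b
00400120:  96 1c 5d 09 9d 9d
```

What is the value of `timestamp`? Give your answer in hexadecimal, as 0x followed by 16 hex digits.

`timestamp` follows `flags` (2 B), `version` (4 B), so it starts at offset 2 + 4 = 6 and occupies 8 bytes.
Bytes at offsets 6..13: C8 D4 4F C4 8F AC 47 4F.
Big-endian: lowest address holds the most-significant byte.
The bytes are already most-significant first: 0xC8D44FC48FAC474F.

0xC8D44FC48FAC474F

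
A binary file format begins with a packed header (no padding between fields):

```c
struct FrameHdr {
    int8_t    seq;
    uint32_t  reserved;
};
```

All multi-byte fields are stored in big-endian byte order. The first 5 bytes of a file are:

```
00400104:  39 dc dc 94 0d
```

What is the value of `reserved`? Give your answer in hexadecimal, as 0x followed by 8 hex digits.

`reserved` follows `seq` (1 byte), so it starts at byte offset 1 and occupies 4 bytes.
Bytes at offsets 1..4: DC DC 94 0D.
Big-endian stores the most-significant byte at the lowest address.
The bytes are already most-significant first: 0xDCDC940D.

0xDCDC940D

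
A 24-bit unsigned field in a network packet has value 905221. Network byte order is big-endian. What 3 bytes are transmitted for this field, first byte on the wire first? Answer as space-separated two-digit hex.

905221 in hexadecimal, padded to 24 bits, is 0x0DD005.
Split into bytes (most-significant first): 0D D0 05.
In big-endian order the high byte comes first in memory.
So the memory order matches the most-significant-first order: 0D D0 05.

0D D0 05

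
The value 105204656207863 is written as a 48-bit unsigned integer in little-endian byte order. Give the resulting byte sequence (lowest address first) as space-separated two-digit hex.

F7 77 29 DE AE 5F

105204656207863 in hexadecimal, padded to 48 bits, is 0x5FAEDE2977F7.
Split into bytes (most-significant first): 5F AE DE 29 77 F7.
Little-endian stores the least-significant byte at the lowest address.
So at ascending addresses the bytes are F7 77 29 DE AE 5F.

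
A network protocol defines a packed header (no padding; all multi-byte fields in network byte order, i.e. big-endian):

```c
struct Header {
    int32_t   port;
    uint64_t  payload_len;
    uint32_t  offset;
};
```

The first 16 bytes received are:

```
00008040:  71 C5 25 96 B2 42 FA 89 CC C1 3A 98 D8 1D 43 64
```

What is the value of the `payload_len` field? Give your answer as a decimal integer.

12845104556966754968

`payload_len` follows `port` (4 bytes), so it starts at byte offset 4 and occupies 8 bytes.
Bytes at offsets 4..11: B2 42 FA 89 CC C1 3A 98.
Big-endian: lowest address holds the most-significant byte.
The bytes are already most-significant first: 0xB242FA89CCC13A98.
0xB242FA89CCC13A98 = 12845104556966754968.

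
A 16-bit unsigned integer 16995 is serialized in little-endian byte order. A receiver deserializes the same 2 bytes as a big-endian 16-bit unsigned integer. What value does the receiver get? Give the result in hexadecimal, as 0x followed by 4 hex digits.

16995 in 16-bit hexadecimal is 0x4263.
Stored little-endian, the bytes at ascending addresses are 63 42.
Read back as big-endian, the last byte is least significant, giving 0x6342.

0x6342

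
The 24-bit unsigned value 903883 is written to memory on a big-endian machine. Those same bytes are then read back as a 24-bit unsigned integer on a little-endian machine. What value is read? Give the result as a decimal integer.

13355533

903883 in 24-bit hexadecimal is 0x0DCACB.
Stored big-endian, the bytes at ascending addresses are 0D CA CB.
Read back as little-endian, the first byte is least significant, giving 0xCBCA0D.
0xCBCA0D = 13355533.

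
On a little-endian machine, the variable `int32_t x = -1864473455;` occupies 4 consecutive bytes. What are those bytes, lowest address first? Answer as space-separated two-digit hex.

Two's complement of -1864473455 in 32 bits: 1864473455 = 0x6F219B6F; invert → 0x90DE6490; add 1 → 0x90DE6491.
Split into bytes (most-significant first): 90 DE 64 91.
In little-endian order the low byte comes first in memory.
So at ascending addresses the bytes are 91 64 DE 90.

91 64 DE 90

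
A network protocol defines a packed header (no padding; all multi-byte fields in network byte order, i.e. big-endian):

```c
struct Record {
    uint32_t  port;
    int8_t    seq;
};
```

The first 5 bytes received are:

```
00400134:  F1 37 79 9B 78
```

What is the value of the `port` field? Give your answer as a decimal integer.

`port` is the first field, at byte offset 0, occupying 4 bytes.
Bytes at offsets 0..3: F1 37 79 9B.
Big-endian stores the most-significant byte at the lowest address.
The bytes are already most-significant first: 0xF137799B.
0xF137799B = 4046944667.

4046944667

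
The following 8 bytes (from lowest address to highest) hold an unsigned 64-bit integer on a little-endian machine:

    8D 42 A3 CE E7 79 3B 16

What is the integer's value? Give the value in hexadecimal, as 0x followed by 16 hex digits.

Little-endian stores the least-significant byte at the lowest address.
Reassemble most-significant byte first: 16 3B 79 E7 CE A3 42 8D → 0x163B79E7CEA3428D.

0x163B79E7CEA3428D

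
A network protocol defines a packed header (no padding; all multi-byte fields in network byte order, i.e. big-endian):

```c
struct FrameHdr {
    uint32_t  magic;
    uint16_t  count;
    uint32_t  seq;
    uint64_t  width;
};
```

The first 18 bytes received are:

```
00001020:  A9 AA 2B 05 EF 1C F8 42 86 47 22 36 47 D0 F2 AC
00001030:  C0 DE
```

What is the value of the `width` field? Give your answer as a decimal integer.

2465236808782102750

`width` follows `magic` (4 B), `count` (2 B), `seq` (4 B), so it starts at offset 4 + 2 + 4 = 10 and occupies 8 bytes.
Bytes at offsets 10..17: 22 36 47 D0 F2 AC C0 DE.
In big-endian order the high byte comes first in memory.
The bytes are already most-significant first: 0x223647D0F2ACC0DE.
0x223647D0F2ACC0DE = 2465236808782102750.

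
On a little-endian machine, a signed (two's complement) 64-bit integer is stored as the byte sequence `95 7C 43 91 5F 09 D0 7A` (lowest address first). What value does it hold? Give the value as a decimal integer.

8849583573846686869

In little-endian order the low byte comes first in memory.
Reassemble most-significant byte first: 7A D0 09 5F 91 43 7C 95 → 0x7AD0095F91437C95.
0x7AD0095F91437C95 = 8849583573846686869.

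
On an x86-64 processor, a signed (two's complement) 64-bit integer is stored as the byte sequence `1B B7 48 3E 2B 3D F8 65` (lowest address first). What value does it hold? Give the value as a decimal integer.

In little-endian order the low byte comes first in memory.
Reassemble most-significant byte first: 65 F8 3D 2B 3E 48 B7 1B → 0x65F83D2B3E48B71B.
0x65F83D2B3E48B71B = 7347690047992805147.

7347690047992805147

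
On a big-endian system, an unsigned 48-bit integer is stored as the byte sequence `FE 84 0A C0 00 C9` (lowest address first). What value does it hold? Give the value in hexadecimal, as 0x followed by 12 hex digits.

0xFE840AC000C9

Big-endian: lowest address holds the most-significant byte.
The bytes are already most-significant first: 0xFE840AC000C9.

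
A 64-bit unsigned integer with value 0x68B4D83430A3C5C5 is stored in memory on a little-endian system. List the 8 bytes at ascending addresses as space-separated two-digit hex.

C5 C5 A3 30 34 D8 B4 68

Split into bytes (most-significant first): 68 B4 D8 34 30 A3 C5 C5.
In little-endian order the low byte comes first in memory.
So at ascending addresses the bytes are C5 C5 A3 30 34 D8 B4 68.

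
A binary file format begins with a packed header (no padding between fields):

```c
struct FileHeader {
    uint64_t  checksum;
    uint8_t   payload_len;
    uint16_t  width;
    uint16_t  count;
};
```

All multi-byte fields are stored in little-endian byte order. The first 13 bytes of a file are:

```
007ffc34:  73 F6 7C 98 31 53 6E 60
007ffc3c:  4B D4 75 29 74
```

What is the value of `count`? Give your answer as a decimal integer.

`count` follows `checksum` (8 B), `payload_len` (1 B), `width` (2 B), so it starts at offset 8 + 1 + 2 = 11 and occupies 2 bytes.
Bytes at offsets 11..12: 29 74.
Little-endian: lowest address holds the least-significant byte.
Reassemble most-significant byte first: 74 29 → 0x7429.
0x7429 = 29737.

29737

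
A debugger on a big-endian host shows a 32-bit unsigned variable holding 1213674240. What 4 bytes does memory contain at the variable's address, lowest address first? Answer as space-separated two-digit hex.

48 57 33 00

1213674240 in hexadecimal, padded to 32 bits, is 0x48573300.
Split into bytes (most-significant first): 48 57 33 00.
Big-endian: lowest address holds the most-significant byte.
So the memory order matches the most-significant-first order: 48 57 33 00.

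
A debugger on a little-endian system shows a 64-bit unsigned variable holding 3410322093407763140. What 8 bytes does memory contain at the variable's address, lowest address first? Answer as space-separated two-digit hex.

C4 7A 3C 13 E0 E5 53 2F

3410322093407763140 in hexadecimal, padded to 64 bits, is 0x2F53E5E0133C7AC4.
Split into bytes (most-significant first): 2F 53 E5 E0 13 3C 7A C4.
In little-endian order the low byte comes first in memory.
So at ascending addresses the bytes are C4 7A 3C 13 E0 E5 53 2F.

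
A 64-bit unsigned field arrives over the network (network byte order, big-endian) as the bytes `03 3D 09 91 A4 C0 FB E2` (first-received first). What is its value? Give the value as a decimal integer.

233353276832152546

Big-endian: lowest address holds the most-significant byte.
The bytes are already most-significant first: 0x033D0991A4C0FBE2.
0x033D0991A4C0FBE2 = 233353276832152546.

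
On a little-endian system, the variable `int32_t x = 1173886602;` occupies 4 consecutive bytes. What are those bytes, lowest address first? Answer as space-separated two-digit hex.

1173886602 in hexadecimal, padded to 32 bits, is 0x45F8168A.
Split into bytes (most-significant first): 45 F8 16 8A.
Little-endian stores the least-significant byte at the lowest address.
So at ascending addresses the bytes are 8A 16 F8 45.

8A 16 F8 45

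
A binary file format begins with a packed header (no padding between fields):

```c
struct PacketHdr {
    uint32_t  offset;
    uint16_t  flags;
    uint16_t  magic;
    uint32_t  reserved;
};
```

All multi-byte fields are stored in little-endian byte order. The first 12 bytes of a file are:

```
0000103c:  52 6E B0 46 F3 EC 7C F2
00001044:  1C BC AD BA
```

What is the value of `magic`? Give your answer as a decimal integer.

`magic` follows `offset` (4 B), `flags` (2 B), so it starts at offset 4 + 2 = 6 and occupies 2 bytes.
Bytes at offsets 6..7: 7C F2.
Little-endian: lowest address holds the least-significant byte.
Reassemble most-significant byte first: F2 7C → 0xF27C.
0xF27C = 62076.

62076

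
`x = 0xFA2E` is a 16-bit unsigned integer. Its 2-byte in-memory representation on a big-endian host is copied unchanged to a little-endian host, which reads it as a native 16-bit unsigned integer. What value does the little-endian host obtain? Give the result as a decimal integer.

12026

Stored big-endian, the bytes at ascending addresses are FA 2E.
Read back as little-endian, the first byte is least significant, giving 0x2EFA.
0x2EFA = 12026.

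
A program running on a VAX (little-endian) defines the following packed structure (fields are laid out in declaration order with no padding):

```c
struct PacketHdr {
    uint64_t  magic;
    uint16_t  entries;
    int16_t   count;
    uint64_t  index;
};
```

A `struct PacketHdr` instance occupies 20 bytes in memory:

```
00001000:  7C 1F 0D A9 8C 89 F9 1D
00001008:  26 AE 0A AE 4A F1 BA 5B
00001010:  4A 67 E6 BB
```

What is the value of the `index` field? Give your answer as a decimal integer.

`index` follows `magic` (8 B), `entries` (2 B), `count` (2 B), so it starts at offset 8 + 2 + 2 = 12 and occupies 8 bytes.
Bytes at offsets 12..19: 4A F1 BA 5B 4A 67 E6 BB.
Little-endian: lowest address holds the least-significant byte.
Reassemble most-significant byte first: BB E6 67 4A 5B BA F1 4A → 0xBBE6674A5BBAF14A.
0xBBE6674A5BBAF14A = 13539622898800193866.

13539622898800193866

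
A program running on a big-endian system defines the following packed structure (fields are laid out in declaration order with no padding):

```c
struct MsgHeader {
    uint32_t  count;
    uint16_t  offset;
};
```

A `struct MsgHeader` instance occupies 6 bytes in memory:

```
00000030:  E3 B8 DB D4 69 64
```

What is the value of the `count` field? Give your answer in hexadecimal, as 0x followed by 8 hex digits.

0xE3B8DBD4

`count` is the first field, at byte offset 0, occupying 4 bytes.
Bytes at offsets 0..3: E3 B8 DB D4.
In big-endian order the high byte comes first in memory.
The bytes are already most-significant first: 0xE3B8DBD4.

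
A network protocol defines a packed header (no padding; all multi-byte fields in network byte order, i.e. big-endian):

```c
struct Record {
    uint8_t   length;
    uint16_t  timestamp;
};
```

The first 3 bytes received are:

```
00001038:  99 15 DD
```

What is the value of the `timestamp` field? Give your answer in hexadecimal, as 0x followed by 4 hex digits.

0x15DD

`timestamp` follows `length` (1 byte), so it starts at byte offset 1 and occupies 2 bytes.
Bytes at offsets 1..2: 15 DD.
Big-endian: lowest address holds the most-significant byte.
The bytes are already most-significant first: 0x15DD.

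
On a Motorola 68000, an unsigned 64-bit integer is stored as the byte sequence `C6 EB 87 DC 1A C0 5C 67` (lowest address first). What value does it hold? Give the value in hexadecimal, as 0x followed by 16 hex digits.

In big-endian order the high byte comes first in memory.
The bytes are already most-significant first: 0xC6EB87DC1AC05C67.

0xC6EB87DC1AC05C67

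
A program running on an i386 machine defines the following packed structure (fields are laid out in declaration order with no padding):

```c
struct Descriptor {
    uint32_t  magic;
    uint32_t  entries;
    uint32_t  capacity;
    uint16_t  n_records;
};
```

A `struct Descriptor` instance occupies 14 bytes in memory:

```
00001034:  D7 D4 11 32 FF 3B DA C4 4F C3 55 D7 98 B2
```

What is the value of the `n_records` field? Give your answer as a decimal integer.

45720

`n_records` follows `magic` (4 B), `entries` (4 B), `capacity` (4 B), so it starts at offset 4 + 4 + 4 = 12 and occupies 2 bytes.
Bytes at offsets 12..13: 98 B2.
Little-endian: lowest address holds the least-significant byte.
Reassemble most-significant byte first: B2 98 → 0xB298.
0xB298 = 45720.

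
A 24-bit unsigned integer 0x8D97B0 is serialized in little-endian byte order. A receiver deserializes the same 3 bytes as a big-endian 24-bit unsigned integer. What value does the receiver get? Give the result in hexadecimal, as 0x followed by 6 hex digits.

0xB0978D

Stored little-endian, the bytes at ascending addresses are B0 97 8D.
Read back as big-endian, the last byte is least significant, giving 0xB0978D.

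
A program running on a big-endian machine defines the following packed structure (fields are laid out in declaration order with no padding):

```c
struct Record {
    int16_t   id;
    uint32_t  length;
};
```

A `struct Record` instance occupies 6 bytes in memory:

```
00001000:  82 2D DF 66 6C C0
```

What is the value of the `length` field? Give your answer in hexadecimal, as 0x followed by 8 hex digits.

0xDF666CC0

`length` follows `id` (2 bytes), so it starts at byte offset 2 and occupies 4 bytes.
Bytes at offsets 2..5: DF 66 6C C0.
In big-endian order the high byte comes first in memory.
The bytes are already most-significant first: 0xDF666CC0.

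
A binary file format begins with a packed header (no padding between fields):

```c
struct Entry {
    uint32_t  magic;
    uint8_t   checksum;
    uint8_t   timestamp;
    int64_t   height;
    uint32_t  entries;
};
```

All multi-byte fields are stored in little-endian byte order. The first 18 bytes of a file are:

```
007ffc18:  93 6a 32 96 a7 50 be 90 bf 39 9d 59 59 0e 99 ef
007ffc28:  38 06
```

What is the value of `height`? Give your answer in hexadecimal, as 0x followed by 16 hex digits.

`height` follows `magic` (4 B), `checksum` (1 B), `timestamp` (1 B), so it starts at offset 4 + 1 + 1 = 6 and occupies 8 bytes.
Bytes at offsets 6..13: BE 90 BF 39 9D 59 59 0E.
Little-endian: lowest address holds the least-significant byte.
Reassemble most-significant byte first: 0E 59 59 9D 39 BF 90 BE → 0x0E59599D39BF90BE.

0x0E59599D39BF90BE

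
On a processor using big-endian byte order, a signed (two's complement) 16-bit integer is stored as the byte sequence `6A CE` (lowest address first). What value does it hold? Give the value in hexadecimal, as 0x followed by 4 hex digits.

0x6ACE

Big-endian stores the most-significant byte at the lowest address.
The bytes are already most-significant first: 0x6ACE.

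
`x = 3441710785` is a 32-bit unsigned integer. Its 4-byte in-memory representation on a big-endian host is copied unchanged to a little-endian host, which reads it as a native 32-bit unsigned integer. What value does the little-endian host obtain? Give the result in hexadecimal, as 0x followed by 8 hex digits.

3441710785 in 32-bit hexadecimal is 0xCD2456C1.
Stored big-endian, the bytes at ascending addresses are CD 24 56 C1.
Read back as little-endian, the first byte is least significant, giving 0xC15624CD.

0xC15624CD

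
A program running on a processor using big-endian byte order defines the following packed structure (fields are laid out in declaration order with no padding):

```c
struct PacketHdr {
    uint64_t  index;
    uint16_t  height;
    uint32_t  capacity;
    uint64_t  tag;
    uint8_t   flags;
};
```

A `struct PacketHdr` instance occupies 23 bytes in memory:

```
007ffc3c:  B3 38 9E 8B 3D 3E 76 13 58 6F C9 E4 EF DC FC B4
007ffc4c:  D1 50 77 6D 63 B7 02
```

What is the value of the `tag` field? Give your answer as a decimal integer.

`tag` follows `index` (8 B), `height` (2 B), `capacity` (4 B), so it starts at offset 8 + 2 + 4 = 14 and occupies 8 bytes.
Bytes at offsets 14..21: FC B4 D1 50 77 6D 63 B7.
Big-endian stores the most-significant byte at the lowest address.
The bytes are already most-significant first: 0xFCB4D150776D63B7.
0xFCB4D150776D63B7 = 18209409336897004471.

18209409336897004471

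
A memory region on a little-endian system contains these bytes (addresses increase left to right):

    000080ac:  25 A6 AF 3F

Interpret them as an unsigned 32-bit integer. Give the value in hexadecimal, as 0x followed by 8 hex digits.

0x3FAFA625

Little-endian stores the least-significant byte at the lowest address.
Reassemble most-significant byte first: 3F AF A6 25 → 0x3FAFA625.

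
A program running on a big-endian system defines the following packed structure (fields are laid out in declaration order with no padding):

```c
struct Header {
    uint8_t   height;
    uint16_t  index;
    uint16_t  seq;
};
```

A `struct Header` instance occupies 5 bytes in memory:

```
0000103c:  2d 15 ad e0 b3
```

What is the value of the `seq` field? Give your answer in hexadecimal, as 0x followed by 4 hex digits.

`seq` follows `height` (1 B), `index` (2 B), so it starts at offset 1 + 2 = 3 and occupies 2 bytes.
Bytes at offsets 3..4: E0 B3.
Big-endian stores the most-significant byte at the lowest address.
The bytes are already most-significant first: 0xE0B3.

0xE0B3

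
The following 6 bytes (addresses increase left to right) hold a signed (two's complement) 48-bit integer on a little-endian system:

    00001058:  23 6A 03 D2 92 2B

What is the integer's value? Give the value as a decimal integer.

Little-endian stores the least-significant byte at the lowest address.
Reassemble most-significant byte first: 2B 92 D2 03 6A 23 → 0x2B92D2036A23.
0x2B92D2036A23 = 47909588658723.

47909588658723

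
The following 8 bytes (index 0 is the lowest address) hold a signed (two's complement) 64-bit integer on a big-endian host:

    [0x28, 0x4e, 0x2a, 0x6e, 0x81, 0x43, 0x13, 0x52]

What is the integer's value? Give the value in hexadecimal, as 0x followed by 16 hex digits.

0x284E2A6E81431352

In big-endian order the high byte comes first in memory.
The bytes are already most-significant first: 0x284E2A6E81431352.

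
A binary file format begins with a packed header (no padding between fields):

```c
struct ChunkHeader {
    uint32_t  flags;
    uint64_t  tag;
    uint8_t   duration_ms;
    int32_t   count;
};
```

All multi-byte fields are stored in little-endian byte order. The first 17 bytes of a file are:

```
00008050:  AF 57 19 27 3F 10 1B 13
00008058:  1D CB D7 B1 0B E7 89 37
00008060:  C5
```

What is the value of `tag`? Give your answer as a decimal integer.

`tag` follows `flags` (4 bytes), so it starts at byte offset 4 and occupies 8 bytes.
Bytes at offsets 4..11: 3F 10 1B 13 1D CB D7 B1.
In little-endian order the low byte comes first in memory.
Reassemble most-significant byte first: B1 D7 CB 1D 13 1B 10 3F → 0xB1D7CB1D131B103F.
0xB1D7CB1D131B103F = 12814934590441066559.

12814934590441066559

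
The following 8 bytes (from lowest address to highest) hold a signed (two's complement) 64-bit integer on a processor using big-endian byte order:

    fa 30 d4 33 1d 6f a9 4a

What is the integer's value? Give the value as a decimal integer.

-418601449343178422

In big-endian order the high byte comes first in memory.
The bytes are already most-significant first: 0xFA30D4331D6FA94A.
Top bit is set, so as a signed 64-bit value this is 0xFA30D4331D6FA94A − 2^64 = -418601449343178422.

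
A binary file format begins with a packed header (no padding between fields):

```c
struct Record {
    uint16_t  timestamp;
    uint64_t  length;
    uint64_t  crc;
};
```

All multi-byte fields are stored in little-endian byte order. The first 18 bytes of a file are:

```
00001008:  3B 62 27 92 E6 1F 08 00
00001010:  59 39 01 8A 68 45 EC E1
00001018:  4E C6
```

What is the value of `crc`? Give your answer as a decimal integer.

`crc` follows `timestamp` (2 B), `length` (8 B), so it starts at offset 2 + 8 = 10 and occupies 8 bytes.
Bytes at offsets 10..17: 01 8A 68 45 EC E1 4E C6.
In little-endian order the low byte comes first in memory.
Reassemble most-significant byte first: C6 4E E1 EC 45 68 8A 01 → 0xC64EE1EC45688A01.
0xC64EE1EC45688A01 = 14289607072586172929.

14289607072586172929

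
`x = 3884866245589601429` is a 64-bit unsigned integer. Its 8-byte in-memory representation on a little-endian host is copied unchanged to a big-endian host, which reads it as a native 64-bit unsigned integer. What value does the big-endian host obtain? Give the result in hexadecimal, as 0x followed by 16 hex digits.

0x950C467844D1E935

3884866245589601429 in 64-bit hexadecimal is 0x35E9D14478460C95.
Stored little-endian, the bytes at ascending addresses are 95 0C 46 78 44 D1 E9 35.
Read back as big-endian, the last byte is least significant, giving 0x950C467844D1E935.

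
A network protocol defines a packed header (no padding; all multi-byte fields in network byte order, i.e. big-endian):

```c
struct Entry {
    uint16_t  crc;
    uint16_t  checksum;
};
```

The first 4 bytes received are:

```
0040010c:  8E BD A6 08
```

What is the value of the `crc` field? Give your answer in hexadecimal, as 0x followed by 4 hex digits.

0x8EBD

`crc` is the first field, at byte offset 0, occupying 2 bytes.
Bytes at offsets 0..1: 8E BD.
Big-endian stores the most-significant byte at the lowest address.
The bytes are already most-significant first: 0x8EBD.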